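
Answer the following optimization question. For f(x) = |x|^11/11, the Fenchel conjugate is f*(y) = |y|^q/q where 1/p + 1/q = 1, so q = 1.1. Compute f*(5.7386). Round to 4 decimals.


The conjugate exponent q satisfies 1/p + 1/q = 1.
p = 11, so q = 11/(11 - 1) = 1.1
|y|^q = 5.7386^1.1 = 6.8342
f*(5.7386) = 6.8342 / 1.1 = 6.2129


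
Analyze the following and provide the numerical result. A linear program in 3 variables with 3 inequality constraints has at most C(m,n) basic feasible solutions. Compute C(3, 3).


Each vertex corresponds to some choice of n active constraints out of m, so the number of vertices is at most C(m, n) = m! / (n!(m-n)!).
m = 3, n = 3
Numerator: 3 * 2 * 1
Denominator: 3! = 6
C(3, 3) = 1


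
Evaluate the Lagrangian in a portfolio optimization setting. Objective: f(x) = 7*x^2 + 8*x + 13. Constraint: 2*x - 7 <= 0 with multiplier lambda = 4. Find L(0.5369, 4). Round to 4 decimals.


Step 1: Evaluate f(x).
f(0.5369) = 7*0.5369^2 + 8*0.5369 + 13 = 19.313
Step 2: Evaluate g(x).
g(0.5369) = 2*0.5369 - 7 = -5.9262
Step 3: Compute Lagrangian.
L = 19.313 + 4*-5.9262 = -4.3918


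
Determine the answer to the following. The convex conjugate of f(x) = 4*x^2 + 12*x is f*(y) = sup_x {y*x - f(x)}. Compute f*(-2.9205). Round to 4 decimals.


f*(y) = sup_x {y*x - a*x^2 - b*x} = sup_x {(y-b)*x - a*x^2}
FOC: (y - b) - 2a*x = 0 => x* = (y - b)/(2a)
x* = (-2.9205 - 12)/(2*4) = -1.8651
f*(-2.9205) = (y-b)^2/(4a) = (-2.9205 - 12)^2/(4*4)
= 222.6213/16 = 13.9138


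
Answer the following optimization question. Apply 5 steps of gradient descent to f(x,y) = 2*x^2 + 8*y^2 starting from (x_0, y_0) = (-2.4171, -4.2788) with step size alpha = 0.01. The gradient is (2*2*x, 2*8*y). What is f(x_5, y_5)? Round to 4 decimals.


Gradient descent on f(x,y) = 2*x^2 + 8*y^2.
Starting point: (-2.4171, -4.2788), alpha = 0.01
Step 1: grad_x = 2*2*-2.4171 = -9.6684, grad_y = 2*8*-4.2788 = -68.4608
  x_1 = -2.4171 - 0.01*-9.6684 = -2.3204
  y_1 = -4.2788 - 0.01*-68.4608 = -3.5942
Step 2: grad_x = 2*2*-2.3204 = -9.2817, grad_y = 2*8*-3.5942 = -57.5071
  x_2 = -2.3204 - 0.01*-9.2817 = -2.2276
  y_2 = -3.5942 - 0.01*-57.5071 = -3.0191
Step 3: grad_x = 2*2*-2.2276 = -8.9104, grad_y = 2*8*-3.0191 = -48.3059
  x_3 = -2.2276 - 0.01*-8.9104 = -2.1385
  y_3 = -3.0191 - 0.01*-48.3059 = -2.5361
Step 4: grad_x = 2*2*-2.1385 = -8.554, grad_y = 2*8*-2.5361 = -40.577
  x_4 = -2.1385 - 0.01*-8.554 = -2.053
  y_4 = -2.5361 - 0.01*-40.577 = -2.1303
Step 5: grad_x = 2*2*-2.053 = -8.2118, grad_y = 2*8*-2.1303 = -34.0847
  x_5 = -2.053 - 0.01*-8.2118 = -1.9708
  y_5 = -2.1303 - 0.01*-34.0847 = -1.7894
f(-1.9708, -1.7894) = 2*(-1.9708)^2 + 8*(-1.7894)^2 = 33.3853


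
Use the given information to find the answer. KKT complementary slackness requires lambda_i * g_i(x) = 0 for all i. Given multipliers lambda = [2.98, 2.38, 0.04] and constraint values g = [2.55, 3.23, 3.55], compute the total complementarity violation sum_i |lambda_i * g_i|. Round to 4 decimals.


KKT complementary slackness check:
lambda_1 * g_1 = 2.98 * 2.55 = 7.599
lambda_2 * g_2 = 2.38 * 3.23 = 7.6874
lambda_3 * g_3 = 0.04 * 3.55 = 0.142
Total violation = 7.599 + 7.6874 + 0.142 = 15.4284


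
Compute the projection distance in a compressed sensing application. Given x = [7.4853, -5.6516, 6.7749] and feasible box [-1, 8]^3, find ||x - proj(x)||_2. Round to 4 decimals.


Project each component onto [-1, 8].
clip(7.4853) = 7.4853, clip(-5.6516) = -1.0, clip(6.7749) = 6.7749
Projection = [7.4853, -1.0, 6.7749]
Squared diffs: [0.0, 21.6374, 0.0]
Distance = sqrt(21.6374) = 4.6516


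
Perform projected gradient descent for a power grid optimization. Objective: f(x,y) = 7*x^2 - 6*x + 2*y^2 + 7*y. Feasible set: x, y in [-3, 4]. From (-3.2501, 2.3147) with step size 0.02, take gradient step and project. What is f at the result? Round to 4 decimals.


Step 1: Compute gradient at (-3.2501, 2.3147).
grad_x = 2*7*-3.2501 - 6 = -51.5014
grad_y = 2*2*2.3147 + 7 = 16.2588
Step 2: Gradient step.
x_raw = -3.2501 - 0.02*-51.5014 = -2.2201
y_raw = 2.3147 - 0.02*16.2588 = 1.9895
Step 3: Project onto [-3, 4].
x_proj = clip(-2.2201) = -2.2201
y_proj = clip(1.9895) = 1.9895
Step 4: Evaluate f.
f(-2.2201, 1.9895) = 69.6645


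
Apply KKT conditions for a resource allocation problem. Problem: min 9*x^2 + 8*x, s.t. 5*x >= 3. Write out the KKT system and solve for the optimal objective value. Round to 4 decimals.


Step 1: Try lambda = 0 (constraint inactive).
x_unc = -8/(2*9) = -0.4444
Check: 5*-0.4444 = -2.222 < 3 -- violated!
Step 2: Constraint must be active: 5*x = 3
x* = 3/5 = 0.6
lambda = (2*9*0.6 + 8)/5 = 3.76
Step 3: Compute optimal value.
f(x*) = 9*0.6^2 + 8*0.6 = 8.04


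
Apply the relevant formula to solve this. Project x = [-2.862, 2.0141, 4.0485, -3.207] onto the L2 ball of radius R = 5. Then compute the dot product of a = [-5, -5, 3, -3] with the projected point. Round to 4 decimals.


Step 1: Compute ||x|| (intermediates to 6 decimals).
||x|| = sqrt((-2.862)^2 + 2.0141^2 + 4.0485^2 + (-3.207)^2) = 6.238818
Step 2: Project.
Since ||x|| > R, scale = R/||x|| = 5/6.238818 = 0.801434, proj(x) = scale * x
proj(x) = [-2.293704, 1.614168, 3.244606, -2.570199]
Step 3: Dot product.
a^T * proj(x) = -5*(-2.293704) - 5*1.614168 + 3*3.244606 - 3*(-2.570199) = 20.8421


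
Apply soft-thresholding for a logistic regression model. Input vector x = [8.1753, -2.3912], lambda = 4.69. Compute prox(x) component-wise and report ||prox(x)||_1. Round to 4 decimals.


Soft-thresholding with lambda = 4.69:
prox(8.1753) = sign(8.1753)*max(|8.1753| - 4.69, 0) = 3.4853
prox(-2.3912) = sign(-2.3912)*max(|-2.3912| - 4.69, 0) = 0.0
prox(x) = [3.4853, 0.0]
||prox(x)||_1 = 3.4853 + 0.0 = 3.4853


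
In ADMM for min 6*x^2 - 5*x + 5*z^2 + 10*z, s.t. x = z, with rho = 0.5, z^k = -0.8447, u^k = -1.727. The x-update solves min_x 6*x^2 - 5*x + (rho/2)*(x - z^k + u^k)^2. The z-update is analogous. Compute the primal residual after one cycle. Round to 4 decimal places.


ADMM iteration with rho = 0.5, z^k = -0.8447, u^k = -1.727
Step 1: x-update.
Minimize 6*x^2 - 5*x + (0.5/2)*(x + 0.8447 - 1.727)^2
FOC: (2*6 + 0.5)*x = 5 + 0.5*(-0.8447 + 1.727)
x^{k+1} = 0.4353
Step 2: z-update.
Minimize 5*z^2 + 10*z + (0.5/2)*(0.4353 - z - 1.727)^2
FOC: (2*5 + 0.5)*z = -10 + 0.5*(0.4353 - 1.727)
z^{k+1} = -1.0139
Step 3: u-update.
u^{k+1} = -1.727 + 0.4353 + 1.0139 = -0.2778
Step 4: Primal residual = |0.4353 + 1.0139| = 1.4492


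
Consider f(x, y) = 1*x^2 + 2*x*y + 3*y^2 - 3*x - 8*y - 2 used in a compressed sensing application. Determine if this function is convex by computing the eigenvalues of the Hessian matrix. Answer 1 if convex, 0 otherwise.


The Hessian of f(x,y) = 1*x^2 + 2*x*y + 3*y^2 - 3*x - 8*y - 2 is:
H = [[2, 2], [2, 6]]
Trace = 2 + 6 = 8
Determinant = 2*6 - (2)^2 = 8
Discriminant = (8)^2 - 4*8 = 32.0
Eigenvalues: lambda_1 = 1.1716, lambda_2 = 6.8284
The function is convex.

1


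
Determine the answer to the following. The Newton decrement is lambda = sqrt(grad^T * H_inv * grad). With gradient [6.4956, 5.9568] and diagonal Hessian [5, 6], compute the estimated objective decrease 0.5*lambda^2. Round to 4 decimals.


Step 1: H is diagonal, so H^(-1) * g = [1.2991, 0.9928].
Step 2: g^T H^(-1) g = sum_i g_i^2 / H_ii
  = (6.4956)^2/5 + (5.9568)^2/6
  = 8.4386 + 5.9139 = 14.3525
Step 3: Objective decrease = 0.5 * g^T H^(-1) g = 7.1762


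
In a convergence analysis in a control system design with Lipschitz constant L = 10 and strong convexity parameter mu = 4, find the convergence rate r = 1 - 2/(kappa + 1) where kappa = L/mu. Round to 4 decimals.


Step 1: Compute the condition number.
kappa = L/mu = 10/4 = 2.5
Step 2: Compute the convergence rate.
r = 1 - 2/(kappa + 1) = 1 - 2*mu/(L + mu) = (L - mu)/(L + mu) = 6/14 = 0.4286


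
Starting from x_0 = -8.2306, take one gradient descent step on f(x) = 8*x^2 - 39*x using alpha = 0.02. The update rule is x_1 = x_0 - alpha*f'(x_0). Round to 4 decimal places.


We compute the gradient at x_0 and apply the update.
f'(x) = 16*x - 39
f'(-8.2306) = 16*-8.2306 - 39 = -170.6896
x_1 = -8.2306 - 0.02*-170.6896 = -4.8168


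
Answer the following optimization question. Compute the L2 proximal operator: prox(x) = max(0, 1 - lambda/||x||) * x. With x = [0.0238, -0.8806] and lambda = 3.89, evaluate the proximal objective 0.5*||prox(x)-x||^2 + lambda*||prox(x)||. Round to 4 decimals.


Step 1: Compute ||x||.
||x|| = 0.8809
Step 2: Compute scaling factor.
scale = max(0, 1 - 3.89/0.8809) = 0.0
Step 3: prox(x) = [0.0, -0.0]
||prox(x)|| = 0.0
Step 4: Proximal objective.
0.5*||prox-x||^2 = 0.388
lambda*||prox|| = 0.0
Total = 0.388


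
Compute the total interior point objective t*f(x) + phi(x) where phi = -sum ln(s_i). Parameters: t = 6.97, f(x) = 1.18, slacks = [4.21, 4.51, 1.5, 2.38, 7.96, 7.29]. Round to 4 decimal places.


Step 1: Compute log-barrier.
ln values: [1.4375, 1.5063, 0.4055, 0.8671, 2.0744, 1.9865]
phi = -(1.4375 + 1.5063 + 0.4055 + 0.8671 + 2.0744 + 1.9865) = -8.2773
Step 2: Compute augmented objective.
t*f(x) = 6.97*1.18 = 8.2246
Total = 8.2246 - 8.2773 = -0.0527


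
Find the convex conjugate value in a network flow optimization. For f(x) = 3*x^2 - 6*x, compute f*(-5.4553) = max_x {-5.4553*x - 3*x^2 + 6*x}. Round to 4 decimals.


f*(y) = sup_x {y*x - a*x^2 - b*x} = sup_x {(y-b)*x - a*x^2}
FOC: (y - b) - 2a*x = 0 => x* = (y - b)/(2a)
x* = (-5.4553 + 6)/(2*3) = 0.0908
f*(-5.4553) = (y-b)^2/(4a) = (-5.4553 + 6)^2/(4*3)
= 0.2967/12 = 0.0247


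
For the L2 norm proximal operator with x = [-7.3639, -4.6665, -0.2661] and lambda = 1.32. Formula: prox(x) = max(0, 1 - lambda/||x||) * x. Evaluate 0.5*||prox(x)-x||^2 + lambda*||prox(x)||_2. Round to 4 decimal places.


Step 1: Compute ||x||.
||x|| = 8.722
Step 2: Compute scaling factor.
scale = max(0, 1 - 1.32/8.722) = 0.8487
Step 3: prox(x) = [-6.2494, -3.9603, -0.2258]
||prox(x)|| = 7.402
Step 4: Proximal objective.
0.5*||prox-x||^2 = 0.8712
lambda*||prox|| = 9.7706
Total = 10.6419


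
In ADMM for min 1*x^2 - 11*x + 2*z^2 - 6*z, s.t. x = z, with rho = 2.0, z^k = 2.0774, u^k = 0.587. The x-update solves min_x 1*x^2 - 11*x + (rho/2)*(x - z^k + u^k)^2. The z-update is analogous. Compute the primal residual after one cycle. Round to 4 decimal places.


ADMM iteration with rho = 2.0, z^k = 2.0774, u^k = 0.587
Step 1: x-update.
Minimize 1*x^2 - 11*x + (2.0/2)*(x - 2.0774 + 0.587)^2
FOC: (2*1 + 2.0)*x = 11 + 2.0*(2.0774 - 0.587)
x^{k+1} = 3.4952
Step 2: z-update.
Minimize 2*z^2 - 6*z + (2.0/2)*(3.4952 - z + 0.587)^2
FOC: (2*2 + 2.0)*z = 6 + 2.0*(3.4952 + 0.587)
z^{k+1} = 2.3607
Step 3: u-update.
u^{k+1} = 0.587 + 3.4952 - 2.3607 = 1.7215
Step 4: Primal residual = |3.4952 - 2.3607| = 1.1345


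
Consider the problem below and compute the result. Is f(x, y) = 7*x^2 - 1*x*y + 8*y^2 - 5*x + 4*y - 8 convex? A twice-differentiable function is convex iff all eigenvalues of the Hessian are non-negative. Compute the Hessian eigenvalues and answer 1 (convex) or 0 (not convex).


The Hessian of f(x,y) = 7*x^2 - 1*x*y + 8*y^2 - 5*x + 4*y - 8 is:
H = [[14, -1], [-1, 16]]
Trace = 14 + 16 = 30
Determinant = 14*16 - (-1)^2 = 223
Discriminant = (30)^2 - 4*223 = 8.0
Eigenvalues: lambda_1 = 13.5858, lambda_2 = 16.4142
The function is convex.

1


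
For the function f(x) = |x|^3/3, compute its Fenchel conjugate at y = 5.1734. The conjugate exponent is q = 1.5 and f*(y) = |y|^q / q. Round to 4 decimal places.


The conjugate exponent q satisfies 1/p + 1/q = 1.
p = 3, so q = 3/(3 - 1) = 1.5
|y|^q = 5.1734^1.5 = 11.767
f*(5.1734) = 11.767 / 1.5 = 7.8446


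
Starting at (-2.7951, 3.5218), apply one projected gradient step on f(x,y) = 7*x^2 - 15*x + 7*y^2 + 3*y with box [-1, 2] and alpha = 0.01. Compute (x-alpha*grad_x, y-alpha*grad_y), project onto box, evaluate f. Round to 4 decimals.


Step 1: Compute gradient at (-2.7951, 3.5218).
grad_x = 2*7*-2.7951 - 15 = -54.1314
grad_y = 2*7*3.5218 + 3 = 52.3052
Step 2: Gradient step.
x_raw = -2.7951 - 0.01*-54.1314 = -2.2538
y_raw = 3.5218 - 0.01*52.3052 = 2.9987
Step 3: Project onto [-1, 2].
x_proj = clip(-2.2538) = -1.0
y_proj = clip(2.9987) = 2.0
Step 4: Evaluate f.
f(-1.0, 2.0) = 56.0


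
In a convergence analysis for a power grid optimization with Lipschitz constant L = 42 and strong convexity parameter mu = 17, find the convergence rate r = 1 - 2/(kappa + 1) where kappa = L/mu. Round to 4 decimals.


Step 1: Compute the condition number.
kappa = L/mu = 42/17 = 2.4706
Step 2: Compute the convergence rate.
r = 1 - 2/(kappa + 1) = 1 - 2*mu/(L + mu) = (L - mu)/(L + mu) = 25/59 = 0.4237


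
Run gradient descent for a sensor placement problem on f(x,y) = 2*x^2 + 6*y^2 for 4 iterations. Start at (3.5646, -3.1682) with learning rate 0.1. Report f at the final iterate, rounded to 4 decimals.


Gradient descent on f(x,y) = 2*x^2 + 6*y^2.
Starting point: (3.5646, -3.1682), alpha = 0.1
Step 1: grad_x = 2*2*3.5646 = 14.2584, grad_y = 2*6*-3.1682 = -38.0184
  x_1 = 3.5646 - 0.1*14.2584 = 2.1388
  y_1 = -3.1682 - 0.1*-38.0184 = 0.6336
Step 2: grad_x = 2*2*2.1388 = 8.555, grad_y = 2*6*0.6336 = 7.6037
  x_2 = 2.1388 - 0.1*8.555 = 1.2833
  y_2 = 0.6336 - 0.1*7.6037 = -0.1267
Step 3: grad_x = 2*2*1.2833 = 5.133, grad_y = 2*6*-0.1267 = -1.5207
  x_3 = 1.2833 - 0.1*5.133 = 0.77
  y_3 = -0.1267 - 0.1*-1.5207 = 0.0253
Step 4: grad_x = 2*2*0.77 = 3.0798, grad_y = 2*6*0.0253 = 0.3041
  x_4 = 0.77 - 0.1*3.0798 = 0.462
  y_4 = 0.0253 - 0.1*0.3041 = -0.0051
f(0.462, -0.0051) = 2*0.462^2 + 6*(-0.0051)^2 = 0.427


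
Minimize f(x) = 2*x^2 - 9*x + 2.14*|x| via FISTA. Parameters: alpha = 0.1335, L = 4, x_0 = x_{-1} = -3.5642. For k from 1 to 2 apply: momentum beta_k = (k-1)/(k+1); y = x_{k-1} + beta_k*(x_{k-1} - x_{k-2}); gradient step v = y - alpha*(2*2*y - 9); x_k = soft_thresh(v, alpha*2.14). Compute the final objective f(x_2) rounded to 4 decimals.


FISTA on f(x) = 2*x^2 - 9*x + 2.14*|x|
L = 4, alpha = 0.1335
Iteration 1: beta = 0.0, y = -3.5642 + 0.0*(-3.5642 + 3.5642) = -3.5642
  grad(y) = -23.2568, v = y - alpha*grad = -0.4594
  prox(v) = soft_thresh(-0.4594, 0.2857) = -0.1737
Iteration 2: beta = 0.3333, y = -0.1737 + 0.3333*(-0.1737 + 3.5642) = 0.9564
  grad(y) = -5.1743, v = y - alpha*grad = 1.6472
  prox(v) = soft_thresh(1.6472, 0.2857) = 1.3615
f(x_2) = 2*1.3615^2 - 9*1.3615 + 2.14*|1.3615| = -5.6325


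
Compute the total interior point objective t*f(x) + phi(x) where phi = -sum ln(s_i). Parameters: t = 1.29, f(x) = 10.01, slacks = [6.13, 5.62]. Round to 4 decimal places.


Step 1: Compute log-barrier.
ln values: [1.8132, 1.7263]
phi = -(1.8132 + 1.7263) = -3.5395
Step 2: Compute augmented objective.
t*f(x) = 1.29*10.01 = 12.9129
Total = 12.9129 - 3.5395 = 9.3734


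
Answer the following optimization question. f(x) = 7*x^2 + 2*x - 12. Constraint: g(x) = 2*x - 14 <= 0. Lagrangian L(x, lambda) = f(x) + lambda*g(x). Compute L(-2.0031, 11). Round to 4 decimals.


Step 1: Evaluate f(x).
f(-2.0031) = 7*(-2.0031)^2 + 2*(-2.0031) - 12 = 12.0807
Step 2: Evaluate g(x).
g(-2.0031) = 2*-2.0031 - 14 = -18.0062
Step 3: Compute Lagrangian.
L = 12.0807 + 11*-18.0062 = -185.9875


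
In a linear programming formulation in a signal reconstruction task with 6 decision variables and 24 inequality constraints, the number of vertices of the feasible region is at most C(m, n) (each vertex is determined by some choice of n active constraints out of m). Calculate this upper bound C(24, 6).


Each vertex corresponds to some choice of n active constraints out of m, so the number of vertices is at most C(m, n) = m! / (n!(m-n)!).
m = 24, n = 6
Numerator: 24 * 23 * 22 * 21 * 20 * 19
Denominator: 6! = 720
C(24, 6) = 134596


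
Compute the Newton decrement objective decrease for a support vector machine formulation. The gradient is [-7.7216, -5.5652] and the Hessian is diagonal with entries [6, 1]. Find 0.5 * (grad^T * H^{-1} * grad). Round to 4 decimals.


Step 1: H is diagonal, so H^(-1) * g = [-1.2869, -5.5652].
Step 2: g^T H^(-1) g = sum_i g_i^2 / H_ii
  = (-7.7216)^2/6 + (-5.5652)^2/1
  = 9.9372 + 30.9715 = 40.9086
Step 3: Objective decrease = 0.5 * g^T H^(-1) g = 20.4543


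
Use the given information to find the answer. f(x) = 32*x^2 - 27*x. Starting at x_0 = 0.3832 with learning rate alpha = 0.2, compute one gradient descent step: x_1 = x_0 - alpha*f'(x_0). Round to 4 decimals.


We compute the gradient at x_0 and apply the update.
f'(x) = 64*x - 27
f'(0.3832) = 64*0.3832 - 27 = -2.4752
x_1 = 0.3832 - 0.2*-2.4752 = 0.8782


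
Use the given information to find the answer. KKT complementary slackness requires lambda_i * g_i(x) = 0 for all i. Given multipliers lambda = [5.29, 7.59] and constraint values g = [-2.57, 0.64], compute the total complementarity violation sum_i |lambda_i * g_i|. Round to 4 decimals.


KKT complementary slackness check:
lambda_1 * g_1 = 5.29 * -2.57 = -13.5953
lambda_2 * g_2 = 7.59 * 0.64 = 4.8576
Total violation = 13.5953 + 4.8576 = 18.4529


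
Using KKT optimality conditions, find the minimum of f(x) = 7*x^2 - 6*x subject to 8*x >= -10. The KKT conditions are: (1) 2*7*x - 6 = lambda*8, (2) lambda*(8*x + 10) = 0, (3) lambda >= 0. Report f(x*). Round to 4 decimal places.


Step 1: Try lambda = 0 (constraint inactive).
Stationarity: 2*7*x - 6 = 0
x* = 6/(2*7) = 3/7 = 0.4286 (rounded; the exact value 3/7 is used below)
Check constraint: 8*0.4286 = 3.4288 >= -10 -- satisfied.
Step 2: Compute optimal value.
f(x*) = 7*(3/7)^2 - 6*(3/7) = -1.2857


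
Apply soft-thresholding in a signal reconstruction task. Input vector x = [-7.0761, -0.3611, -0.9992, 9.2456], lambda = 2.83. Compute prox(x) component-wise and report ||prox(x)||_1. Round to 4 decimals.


Soft-thresholding with lambda = 2.83:
prox(-7.0761) = sign(-7.0761)*max(|-7.0761| - 2.83, 0) = -4.2461
prox(-0.3611) = sign(-0.3611)*max(|-0.3611| - 2.83, 0) = 0.0
prox(-0.9992) = sign(-0.9992)*max(|-0.9992| - 2.83, 0) = 0.0
prox(9.2456) = sign(9.2456)*max(|9.2456| - 2.83, 0) = 6.4156
prox(x) = [-4.2461, 0.0, 0.0, 6.4156]
||prox(x)||_1 = 4.2461 + 0.0 + 0.0 + 6.4156 = 10.6617


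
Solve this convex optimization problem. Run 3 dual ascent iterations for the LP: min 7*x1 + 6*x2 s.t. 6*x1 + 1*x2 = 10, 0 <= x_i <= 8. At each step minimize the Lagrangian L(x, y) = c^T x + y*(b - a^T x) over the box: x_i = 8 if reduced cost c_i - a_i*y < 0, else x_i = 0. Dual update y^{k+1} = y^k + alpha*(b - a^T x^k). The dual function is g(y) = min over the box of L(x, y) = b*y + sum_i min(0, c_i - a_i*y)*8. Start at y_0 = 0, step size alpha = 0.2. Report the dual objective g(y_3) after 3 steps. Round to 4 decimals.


Dual ascent for LP: min 7*x1 + 6*x2, 6*x1 + 1*x2 = 10, 0 <= x_i <= 8
Step 1: y^k = 0.0, reduced costs: (7.0, 6.0)
  x^k = (0.0, 0.0), subgradient = b - a^T x = 10.0
  y^{k+1} = 0.0 + 0.2*10.0 = 2.0
Step 2: y^k = 2.0, reduced costs: (-5.0, 4.0)
  x^k = (8.0, 0.0), subgradient = b - a^T x = -38.0
  y^{k+1} = 2.0 + 0.2*-38.0 = -5.6
Step 3: y^k = -5.6, reduced costs: (40.6, 11.6)
  x^k = (0.0, 0.0), subgradient = b - a^T x = 10.0
  y^{k+1} = -5.6 + 0.2*10.0 = -3.6
Dual objective at y_3 = -3.6: reduced costs (28.6, 9.6), box minimizer x = (0.0, 0.0)
g(y_3) = b*y + (c1 - a1*y)*x1 + (c2 - a2*y)*x2 = 10*(-3.6) + 28.6*0.0 + 9.6*0.0 = -36.0 + 0.0 + 0.0 = -36.0


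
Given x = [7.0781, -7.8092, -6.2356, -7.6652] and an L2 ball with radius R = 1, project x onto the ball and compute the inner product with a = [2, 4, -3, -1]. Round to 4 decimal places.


Step 1: Compute ||x|| (intermediates to 6 decimals).
||x|| = sqrt(7.0781^2 + (-7.8092)^2 + (-6.2356)^2 + (-7.6652)^2) = 14.447183
Step 2: Project.
Since ||x|| > R, scale = R/||x|| = 1/14.447183 = 0.069218, proj(x) = scale * x
proj(x) = [0.489932, -0.540537, -0.431616, -0.53057]
Step 3: Dot product.
a^T * proj(x) = 2*0.489932 + 4*(-0.540537) - 3*(-0.431616) - 1*(-0.53057) = 0.6431


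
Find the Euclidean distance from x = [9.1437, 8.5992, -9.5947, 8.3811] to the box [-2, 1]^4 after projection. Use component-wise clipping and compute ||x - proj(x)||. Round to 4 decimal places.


Project each component onto [-2, 1].
clip(9.1437) = 1.0, clip(8.5992) = 1.0, clip(-9.5947) = -2.0, clip(8.3811) = 1.0
Projection = [1.0, 1.0, -2.0, 1.0]
Squared diffs: [66.3198, 57.7478, 57.6795, 54.4806]
Distance = sqrt(236.2277) = 15.3697


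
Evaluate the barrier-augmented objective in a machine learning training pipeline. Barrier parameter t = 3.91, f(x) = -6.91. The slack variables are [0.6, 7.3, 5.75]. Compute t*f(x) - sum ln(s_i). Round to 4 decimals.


Step 1: Compute log-barrier.
ln values: [-0.5108, 1.9879, 1.7492]
phi = -(-0.5108 + 1.9879 + 1.7492) = -3.2262
Step 2: Compute augmented objective.
t*f(x) = 3.91*-6.91 = -27.0181
Total = -27.0181 - 3.2262 = -30.2443


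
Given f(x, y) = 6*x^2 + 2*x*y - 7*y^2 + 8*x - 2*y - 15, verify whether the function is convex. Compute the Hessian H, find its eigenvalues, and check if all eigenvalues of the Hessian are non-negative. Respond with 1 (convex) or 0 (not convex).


The Hessian of f(x,y) = 6*x^2 + 2*x*y - 7*y^2 + 8*x - 2*y - 15 is:
H = [[12, 2], [2, -14]]
Trace = 12 - 14 = -2
Determinant = 12*-14 - (2)^2 = -172
Discriminant = (-2)^2 - 4*-172 = 692.0
Eigenvalues: lambda_1 = -14.1529, lambda_2 = 12.1529
The function is not convex.

0


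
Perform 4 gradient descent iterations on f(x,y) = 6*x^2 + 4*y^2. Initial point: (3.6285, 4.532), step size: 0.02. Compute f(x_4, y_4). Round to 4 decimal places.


Gradient descent on f(x,y) = 6*x^2 + 4*y^2.
Starting point: (3.6285, 4.532), alpha = 0.02
Step 1: grad_x = 2*6*3.6285 = 43.542, grad_y = 2*4*4.532 = 36.256
  x_1 = 3.6285 - 0.02*43.542 = 2.7577
  y_1 = 4.532 - 0.02*36.256 = 3.8069
Step 2: grad_x = 2*6*2.7577 = 33.0919, grad_y = 2*4*3.8069 = 30.455
  x_2 = 2.7577 - 0.02*33.0919 = 2.0958
  y_2 = 3.8069 - 0.02*30.455 = 3.1978
Step 3: grad_x = 2*6*2.0958 = 25.1499, grad_y = 2*4*3.1978 = 25.5822
  x_3 = 2.0958 - 0.02*25.1499 = 1.5928
  y_3 = 3.1978 - 0.02*25.5822 = 2.6861
Step 4: grad_x = 2*6*1.5928 = 19.1139, grad_y = 2*4*2.6861 = 21.4891
  x_4 = 1.5928 - 0.02*19.1139 = 1.2105
  y_4 = 2.6861 - 0.02*21.4891 = 2.2564
f(1.2105, 2.2564) = 6*1.2105^2 + 4*2.2564^2 = 29.1571


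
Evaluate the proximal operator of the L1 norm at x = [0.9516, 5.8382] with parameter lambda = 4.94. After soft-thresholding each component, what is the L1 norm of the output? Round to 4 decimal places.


Soft-thresholding with lambda = 4.94:
prox(0.9516) = sign(0.9516)*max(|0.9516| - 4.94, 0) = 0.0
prox(5.8382) = sign(5.8382)*max(|5.8382| - 4.94, 0) = 0.8982
prox(x) = [0.0, 0.8982]
||prox(x)||_1 = 0.0 + 0.8982 = 0.8982


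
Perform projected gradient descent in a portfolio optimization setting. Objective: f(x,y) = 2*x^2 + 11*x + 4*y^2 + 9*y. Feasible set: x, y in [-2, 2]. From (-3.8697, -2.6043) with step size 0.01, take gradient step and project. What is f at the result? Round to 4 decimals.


Step 1: Compute gradient at (-3.8697, -2.6043).
grad_x = 2*2*-3.8697 + 11 = -4.4788
grad_y = 2*4*-2.6043 + 9 = -11.8344
Step 2: Gradient step.
x_raw = -3.8697 - 0.01*-4.4788 = -3.8249
y_raw = -2.6043 - 0.01*-11.8344 = -2.486
Step 3: Project onto [-2, 2].
x_proj = clip(-3.8249) = -2.0
y_proj = clip(-2.486) = -2.0
Step 4: Evaluate f.
f(-2.0, -2.0) = -16.0


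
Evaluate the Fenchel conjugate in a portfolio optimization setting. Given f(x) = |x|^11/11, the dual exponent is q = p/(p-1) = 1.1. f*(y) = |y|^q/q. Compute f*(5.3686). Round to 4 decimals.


The conjugate exponent q satisfies 1/p + 1/q = 1.
p = 11, so q = 11/(11 - 1) = 1.1
|y|^q = 5.3686^1.1 = 6.3511
f*(5.3686) = 6.3511 / 1.1 = 5.7737


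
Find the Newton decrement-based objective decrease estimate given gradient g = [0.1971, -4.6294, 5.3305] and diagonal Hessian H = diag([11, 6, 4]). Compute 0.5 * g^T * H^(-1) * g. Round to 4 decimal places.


Step 1: H is diagonal, so H^(-1) * g = [0.0179, -0.7716, 1.3326].
Step 2: g^T H^(-1) g = sum_i g_i^2 / H_ii
  = (0.1971)^2/11 + (-4.6294)^2/6 + (5.3305)^2/4
  = 0.0035 + 3.5719 + 7.1036 = 10.679
Step 3: Objective decrease = 0.5 * g^T H^(-1) g = 5.3395


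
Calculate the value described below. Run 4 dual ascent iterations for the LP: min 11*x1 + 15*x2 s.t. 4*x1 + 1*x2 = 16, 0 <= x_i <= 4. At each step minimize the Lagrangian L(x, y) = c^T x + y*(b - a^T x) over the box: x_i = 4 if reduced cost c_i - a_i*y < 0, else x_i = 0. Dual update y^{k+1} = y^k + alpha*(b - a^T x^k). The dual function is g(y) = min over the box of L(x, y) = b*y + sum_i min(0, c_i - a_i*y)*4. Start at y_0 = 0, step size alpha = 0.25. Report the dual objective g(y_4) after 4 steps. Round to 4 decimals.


Dual ascent for LP: min 11*x1 + 15*x2, 4*x1 + 1*x2 = 16, 0 <= x_i <= 4
Step 1: y^k = 0.0, reduced costs: (11.0, 15.0)
  x^k = (0.0, 0.0), subgradient = b - a^T x = 16.0
  y^{k+1} = 0.0 + 0.25*16.0 = 4.0
Step 2: y^k = 4.0, reduced costs: (-5.0, 11.0)
  x^k = (4.0, 0.0), subgradient = b - a^T x = 0.0
  y^{k+1} = 4.0 + 0.25*0.0 = 4.0
Step 3: y^k = 4.0, reduced costs: (-5.0, 11.0)
  x^k = (4.0, 0.0), subgradient = b - a^T x = 0.0
  y^{k+1} = 4.0 + 0.25*0.0 = 4.0
Step 4: y^k = 4.0, reduced costs: (-5.0, 11.0)
  x^k = (4.0, 0.0), subgradient = b - a^T x = 0.0
  y^{k+1} = 4.0 + 0.25*0.0 = 4.0
Dual objective at y_4 = 4.0: reduced costs (-5.0, 11.0), box minimizer x = (4.0, 0.0)
g(y_4) = b*y + (c1 - a1*y)*x1 + (c2 - a2*y)*x2 = 16*4.0 + (-5.0)*4.0 + 11.0*0.0 = 64.0 - 20.0 + 0.0 = 44.0


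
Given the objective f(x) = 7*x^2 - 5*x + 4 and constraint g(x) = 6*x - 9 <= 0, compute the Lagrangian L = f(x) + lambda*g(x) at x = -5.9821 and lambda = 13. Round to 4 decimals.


Step 1: Evaluate f(x).
f(-5.9821) = 7*(-5.9821)^2 - 5*(-5.9821) + 4 = 284.4091
Step 2: Evaluate g(x).
g(-5.9821) = 6*-5.9821 - 9 = -44.8926
Step 3: Compute Lagrangian.
L = 284.4091 + 13*-44.8926 = -299.1947


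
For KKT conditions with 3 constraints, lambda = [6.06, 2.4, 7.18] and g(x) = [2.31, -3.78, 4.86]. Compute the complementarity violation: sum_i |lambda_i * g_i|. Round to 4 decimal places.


KKT complementary slackness check:
lambda_1 * g_1 = 6.06 * 2.31 = 13.9986
lambda_2 * g_2 = 2.4 * -3.78 = -9.072
lambda_3 * g_3 = 7.18 * 4.86 = 34.8948
Total violation = 13.9986 + 9.072 + 34.8948 = 57.9654


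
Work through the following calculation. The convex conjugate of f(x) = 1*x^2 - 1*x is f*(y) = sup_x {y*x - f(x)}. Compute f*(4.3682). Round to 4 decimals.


f*(y) = sup_x {y*x - a*x^2 - b*x} = sup_x {(y-b)*x - a*x^2}
FOC: (y - b) - 2a*x = 0 => x* = (y - b)/(2a)
x* = (4.3682 + 1)/(2*1) = 2.6841
f*(4.3682) = (y-b)^2/(4a) = (4.3682 + 1)^2/(4*1)
= 28.8176/4 = 7.2044


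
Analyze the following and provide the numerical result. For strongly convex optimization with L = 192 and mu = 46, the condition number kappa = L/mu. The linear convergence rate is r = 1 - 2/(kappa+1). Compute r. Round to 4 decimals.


Step 1: Compute the condition number.
kappa = L/mu = 192/46 = 4.1739
Step 2: Compute the convergence rate.
r = 1 - 2/(kappa + 1) = 1 - 2*mu/(L + mu) = (L - mu)/(L + mu) = 146/238 = 0.6134


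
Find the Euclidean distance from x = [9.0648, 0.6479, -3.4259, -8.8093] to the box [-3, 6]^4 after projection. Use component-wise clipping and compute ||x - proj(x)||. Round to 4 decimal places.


Project each component onto [-3, 6].
clip(9.0648) = 6.0, clip(0.6479) = 0.6479, clip(-3.4259) = -3.0, clip(-8.8093) = -3.0
Projection = [6.0, 0.6479, -3.0, -3.0]
Squared diffs: [9.393, 0.0, 0.1814, 33.748]
Distance = sqrt(43.3224) = 6.582


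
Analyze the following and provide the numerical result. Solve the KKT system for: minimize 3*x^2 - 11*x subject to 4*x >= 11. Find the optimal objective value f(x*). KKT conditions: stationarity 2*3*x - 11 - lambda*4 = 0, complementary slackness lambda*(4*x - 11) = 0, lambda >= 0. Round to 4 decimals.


Step 1: Try lambda = 0 (constraint inactive).
x_unc = 11/(2*3) = 1.8333
Check: 4*1.8333 = 7.3332 < 11 -- violated!
Step 2: Constraint must be active: 4*x = 11
x* = 11/4 = 2.75
lambda = (2*3*2.75 - 11)/4 = 1.375
Step 3: Compute optimal value.
f(x*) = 3*2.75^2 - 11*2.75 = -7.5625


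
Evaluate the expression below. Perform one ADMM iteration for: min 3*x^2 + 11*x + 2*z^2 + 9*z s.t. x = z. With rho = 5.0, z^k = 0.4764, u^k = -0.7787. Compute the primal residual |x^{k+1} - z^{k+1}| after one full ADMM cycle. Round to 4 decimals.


ADMM iteration with rho = 5.0, z^k = 0.4764, u^k = -0.7787
Step 1: x-update.
Minimize 3*x^2 + 11*x + (5.0/2)*(x - 0.4764 - 0.7787)^2
FOC: (2*3 + 5.0)*x = -11 + 5.0*(0.4764 + 0.7787)
x^{k+1} = -0.4295
Step 2: z-update.
Minimize 2*z^2 + 9*z + (5.0/2)*(-0.4295 - z - 0.7787)^2
FOC: (2*2 + 5.0)*z = -9 + 5.0*(-0.4295 - 0.7787)
z^{k+1} = -1.6712
Step 3: u-update.
u^{k+1} = -0.7787 - 0.4295 + 1.6712 = 0.463
Step 4: Primal residual = |-0.4295 + 1.6712| = 1.2417


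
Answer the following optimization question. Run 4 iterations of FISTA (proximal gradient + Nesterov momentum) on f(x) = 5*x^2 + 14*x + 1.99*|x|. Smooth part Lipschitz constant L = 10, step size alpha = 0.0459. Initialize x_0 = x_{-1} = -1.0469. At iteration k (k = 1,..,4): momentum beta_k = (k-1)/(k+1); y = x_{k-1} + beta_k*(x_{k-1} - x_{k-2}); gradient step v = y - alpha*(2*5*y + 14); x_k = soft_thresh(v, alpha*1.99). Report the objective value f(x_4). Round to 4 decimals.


FISTA on f(x) = 5*x^2 + 14*x + 1.99*|x|
L = 10, alpha = 0.0459
Iteration 1: beta = 0.0, y = -1.0469 + 0.0*(-1.0469 + 1.0469) = -1.0469
  grad(y) = 3.531, v = y - alpha*grad = -1.209
  prox(v) = soft_thresh(-1.209, 0.0913) = -1.1176
Iteration 2: beta = 0.3333, y = -1.1176 + 0.3333*(-1.1176 + 1.0469) = -1.1412
  grad(y) = 2.5879, v = y - alpha*grad = -1.26
  prox(v) = soft_thresh(-1.26, 0.0913) = -1.1687
Iteration 3: beta = 0.5, y = -1.1687 + 0.5*(-1.1687 + 1.1176) = -1.1942
  grad(y) = 2.0584, v = y - alpha*grad = -1.2886
  prox(v) = soft_thresh(-1.2886, 0.0913) = -1.1973
Iteration 4: beta = 0.6, y = -1.1973 + 0.6*(-1.1973 + 1.1687) = -1.2145
  grad(y) = 1.8551, v = y - alpha*grad = -1.2996
  prox(v) = soft_thresh(-1.2996, 0.0913) = -1.2083
f(x_4) = 5*(-1.2083)^2 + 14*(-1.2083) + 1.99*|-1.2083| = -7.2117


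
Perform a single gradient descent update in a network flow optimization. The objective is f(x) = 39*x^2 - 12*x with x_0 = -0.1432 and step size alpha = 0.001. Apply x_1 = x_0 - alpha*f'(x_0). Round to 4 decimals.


We compute the gradient at x_0 and apply the update.
f'(x) = 78*x - 12
f'(-0.1432) = 78*-0.1432 - 12 = -23.1696
x_1 = -0.1432 - 0.001*-23.1696 = -0.12


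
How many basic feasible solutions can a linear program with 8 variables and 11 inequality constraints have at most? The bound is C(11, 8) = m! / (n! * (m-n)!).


Each vertex corresponds to some choice of n active constraints out of m, so the number of vertices is at most C(m, n) = m! / (n!(m-n)!).
m = 11, n = 8
Numerator: 11 * 10 * 9 * 8 * 7 * 6 * 5 * 4
Denominator: 8! = 40320
C(11, 8) = 165


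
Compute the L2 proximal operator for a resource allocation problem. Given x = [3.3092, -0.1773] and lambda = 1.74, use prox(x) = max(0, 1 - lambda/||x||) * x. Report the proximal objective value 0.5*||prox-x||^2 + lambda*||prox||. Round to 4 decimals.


Step 1: Compute ||x||.
||x|| = 3.3139
Step 2: Compute scaling factor.
scale = max(0, 1 - 1.74/3.3139) = 0.4749
Step 3: prox(x) = [1.5717, -0.0842]
||prox(x)|| = 1.5739
Step 4: Proximal objective.
0.5*||prox-x||^2 = 1.5138
lambda*||prox|| = 2.7386
Total = 4.2525


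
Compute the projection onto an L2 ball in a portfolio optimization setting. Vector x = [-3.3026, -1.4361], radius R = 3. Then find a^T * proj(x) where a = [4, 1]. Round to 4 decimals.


Step 1: Compute ||x|| (intermediates to 6 decimals).
||x|| = sqrt((-3.3026)^2 + (-1.4361)^2) = 3.601326
Step 2: Project.
Since ||x|| > R, scale = R/||x|| = 3/3.601326 = 0.833027, proj(x) = scale * x
proj(x) = [-2.751155, -1.19631]
Step 3: Dot product.
a^T * proj(x) = 4*(-2.751155) + 1*(-1.19631) = -12.2009


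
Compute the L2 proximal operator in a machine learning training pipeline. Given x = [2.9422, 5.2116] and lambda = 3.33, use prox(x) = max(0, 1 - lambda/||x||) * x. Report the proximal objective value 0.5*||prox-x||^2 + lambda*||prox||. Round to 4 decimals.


Step 1: Compute ||x||.
||x|| = 5.9848
Step 2: Compute scaling factor.
scale = max(0, 1 - 3.33/5.9848) = 0.4436
Step 3: prox(x) = [1.3051, 2.3118]
||prox(x)|| = 2.6548
Step 4: Proximal objective.
0.5*||prox-x||^2 = 5.5445
lambda*||prox|| = 8.8405
Total = 14.3848


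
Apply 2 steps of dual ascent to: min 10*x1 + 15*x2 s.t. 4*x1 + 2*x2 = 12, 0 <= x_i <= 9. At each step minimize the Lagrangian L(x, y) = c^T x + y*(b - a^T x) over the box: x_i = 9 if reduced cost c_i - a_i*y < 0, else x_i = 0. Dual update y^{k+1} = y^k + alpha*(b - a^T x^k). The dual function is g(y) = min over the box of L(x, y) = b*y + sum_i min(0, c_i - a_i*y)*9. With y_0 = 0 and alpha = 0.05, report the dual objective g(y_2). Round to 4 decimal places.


Dual ascent for LP: min 10*x1 + 15*x2, 4*x1 + 2*x2 = 12, 0 <= x_i <= 9
Step 1: y^k = 0.0, reduced costs: (10.0, 15.0)
  x^k = (0.0, 0.0), subgradient = b - a^T x = 12.0
  y^{k+1} = 0.0 + 0.05*12.0 = 0.6
Step 2: y^k = 0.6, reduced costs: (7.6, 13.8)
  x^k = (0.0, 0.0), subgradient = b - a^T x = 12.0
  y^{k+1} = 0.6 + 0.05*12.0 = 1.2
Dual objective at y_2 = 1.2: reduced costs (5.2, 12.6), box minimizer x = (0.0, 0.0)
g(y_2) = b*y + (c1 - a1*y)*x1 + (c2 - a2*y)*x2 = 12*1.2 + 5.2*0.0 + 12.6*0.0 = 14.4 + 0.0 + 0.0 = 14.4


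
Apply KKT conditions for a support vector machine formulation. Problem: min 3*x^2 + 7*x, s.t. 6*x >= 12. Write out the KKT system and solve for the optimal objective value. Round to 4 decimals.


Step 1: Try lambda = 0 (constraint inactive).
x_unc = -7/(2*3) = -1.1667
Check: 6*-1.1667 = -7.0002 < 12 -- violated!
Step 2: Constraint must be active: 6*x = 12
x* = 12/6 = 2.0
lambda = (2*3*2.0 + 7)/6 = 3.1667
Step 3: Compute optimal value.
f(x*) = 3*2.0^2 + 7*2.0 = 26.0


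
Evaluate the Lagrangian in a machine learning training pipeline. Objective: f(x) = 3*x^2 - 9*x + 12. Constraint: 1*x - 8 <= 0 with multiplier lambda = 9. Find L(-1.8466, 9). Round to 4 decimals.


Step 1: Evaluate f(x).
f(-1.8466) = 3*(-1.8466)^2 - 9*(-1.8466) + 12 = 38.8492
Step 2: Evaluate g(x).
g(-1.8466) = 1*-1.8466 - 8 = -9.8466
Step 3: Compute Lagrangian.
L = 38.8492 + 9*-9.8466 = -49.7702


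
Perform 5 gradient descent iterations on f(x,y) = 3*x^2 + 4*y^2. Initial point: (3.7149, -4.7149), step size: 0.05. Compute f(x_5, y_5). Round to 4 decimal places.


Gradient descent on f(x,y) = 3*x^2 + 4*y^2.
Starting point: (3.7149, -4.7149), alpha = 0.05
Step 1: grad_x = 2*3*3.7149 = 22.2894, grad_y = 2*4*-4.7149 = -37.7192
  x_1 = 3.7149 - 0.05*22.2894 = 2.6004
  y_1 = -4.7149 - 0.05*-37.7192 = -2.8289
Step 2: grad_x = 2*3*2.6004 = 15.6026, grad_y = 2*4*-2.8289 = -22.6315
  x_2 = 2.6004 - 0.05*15.6026 = 1.8203
  y_2 = -2.8289 - 0.05*-22.6315 = -1.6974
Step 3: grad_x = 2*3*1.8203 = 10.9218, grad_y = 2*4*-1.6974 = -13.5789
  x_3 = 1.8203 - 0.05*10.9218 = 1.2742
  y_3 = -1.6974 - 0.05*-13.5789 = -1.0184
Step 4: grad_x = 2*3*1.2742 = 7.6453, grad_y = 2*4*-1.0184 = -8.1473
  x_4 = 1.2742 - 0.05*7.6453 = 0.8919
  y_4 = -1.0184 - 0.05*-8.1473 = -0.6111
Step 5: grad_x = 2*3*0.8919 = 5.3517, grad_y = 2*4*-0.6111 = -4.8884
  x_5 = 0.8919 - 0.05*5.3517 = 0.6244
  y_5 = -0.6111 - 0.05*-4.8884 = -0.3666
f(0.6244, -0.3666) = 3*0.6244^2 + 4*(-0.3666)^2 = 1.7072


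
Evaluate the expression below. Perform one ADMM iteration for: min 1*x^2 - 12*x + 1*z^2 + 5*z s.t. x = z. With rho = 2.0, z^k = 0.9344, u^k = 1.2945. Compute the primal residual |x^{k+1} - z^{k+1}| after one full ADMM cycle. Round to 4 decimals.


ADMM iteration with rho = 2.0, z^k = 0.9344, u^k = 1.2945
Step 1: x-update.
Minimize 1*x^2 - 12*x + (2.0/2)*(x - 0.9344 + 1.2945)^2
FOC: (2*1 + 2.0)*x = 12 + 2.0*(0.9344 - 1.2945)
x^{k+1} = 2.82
Step 2: z-update.
Minimize 1*z^2 + 5*z + (2.0/2)*(2.82 - z + 1.2945)^2
FOC: (2*1 + 2.0)*z = -5 + 2.0*(2.82 + 1.2945)
z^{k+1} = 0.8072
Step 3: u-update.
u^{k+1} = 1.2945 + 2.82 - 0.8072 = 3.3072
Step 4: Primal residual = |2.82 - 0.8072| = 2.0127


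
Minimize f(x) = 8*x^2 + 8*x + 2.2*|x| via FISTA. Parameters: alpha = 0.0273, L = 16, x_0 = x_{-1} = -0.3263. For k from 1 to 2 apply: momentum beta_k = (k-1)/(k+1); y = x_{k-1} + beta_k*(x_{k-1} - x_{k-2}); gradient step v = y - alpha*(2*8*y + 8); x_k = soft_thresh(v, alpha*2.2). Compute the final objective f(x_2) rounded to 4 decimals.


FISTA on f(x) = 8*x^2 + 8*x + 2.2*|x|
L = 16, alpha = 0.0273
Iteration 1: beta = 0.0, y = -0.3263 + 0.0*(-0.3263 + 0.3263) = -0.3263
  grad(y) = 2.7792, v = y - alpha*grad = -0.4022
  prox(v) = soft_thresh(-0.4022, 0.0601) = -0.3421
Iteration 2: beta = 0.3333, y = -0.3421 + 0.3333*(-0.3421 + 0.3263) = -0.3474
  grad(y) = 2.4419, v = y - alpha*grad = -0.414
  prox(v) = soft_thresh(-0.414, 0.0601) = -0.354
f(x_2) = 8*(-0.354)^2 + 8*(-0.354) + 2.2*|-0.354| = -1.0507


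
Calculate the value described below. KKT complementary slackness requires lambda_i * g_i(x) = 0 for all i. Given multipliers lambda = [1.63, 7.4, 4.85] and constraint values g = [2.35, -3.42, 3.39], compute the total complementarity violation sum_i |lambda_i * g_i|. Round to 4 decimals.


KKT complementary slackness check:
lambda_1 * g_1 = 1.63 * 2.35 = 3.8305
lambda_2 * g_2 = 7.4 * -3.42 = -25.308
lambda_3 * g_3 = 4.85 * 3.39 = 16.4415
Total violation = 3.8305 + 25.308 + 16.4415 = 45.58


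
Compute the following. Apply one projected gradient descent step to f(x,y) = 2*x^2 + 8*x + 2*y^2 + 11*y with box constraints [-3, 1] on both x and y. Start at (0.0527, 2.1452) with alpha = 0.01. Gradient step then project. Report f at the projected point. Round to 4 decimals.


Step 1: Compute gradient at (0.0527, 2.1452).
grad_x = 2*2*0.0527 + 8 = 8.2108
grad_y = 2*2*2.1452 + 11 = 19.5808
Step 2: Gradient step.
x_raw = 0.0527 - 0.01*8.2108 = -0.0294
y_raw = 2.1452 - 0.01*19.5808 = 1.9494
Step 3: Project onto [-3, 1].
x_proj = clip(-0.0294) = -0.0294
y_proj = clip(1.9494) = 1.0
Step 4: Evaluate f.
f(-0.0294, 1.0) = 12.7665


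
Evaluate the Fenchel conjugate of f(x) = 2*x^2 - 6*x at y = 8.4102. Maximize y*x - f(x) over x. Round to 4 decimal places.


f*(y) = sup_x {y*x - a*x^2 - b*x} = sup_x {(y-b)*x - a*x^2}
FOC: (y - b) - 2a*x = 0 => x* = (y - b)/(2a)
x* = (8.4102 + 6)/(2*2) = 3.6026
f*(8.4102) = (y-b)^2/(4a) = (8.4102 + 6)^2/(4*2)
= 207.6539/8 = 25.9567


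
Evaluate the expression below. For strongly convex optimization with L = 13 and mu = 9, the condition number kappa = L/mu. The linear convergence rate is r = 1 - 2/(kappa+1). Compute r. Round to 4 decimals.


Step 1: Compute the condition number.
kappa = L/mu = 13/9 = 1.4444
Step 2: Compute the convergence rate.
r = 1 - 2/(kappa + 1) = 1 - 2*mu/(L + mu) = (L - mu)/(L + mu) = 4/22 = 0.1818


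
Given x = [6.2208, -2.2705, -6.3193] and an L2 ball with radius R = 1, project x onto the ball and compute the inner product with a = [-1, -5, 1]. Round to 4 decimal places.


Step 1: Compute ||x|| (intermediates to 6 decimals).
||x|| = sqrt(6.2208^2 + (-2.2705)^2 + (-6.3193)^2) = 9.153528
Step 2: Project.
Since ||x|| > R, scale = R/||x|| = 1/9.153528 = 0.109247, proj(x) = scale * x
proj(x) = [0.679604, -0.248045, -0.690365]
Step 3: Dot product.
a^T * proj(x) = -1*0.679604 - 5*(-0.248045) + 1*(-0.690365) = -0.1297


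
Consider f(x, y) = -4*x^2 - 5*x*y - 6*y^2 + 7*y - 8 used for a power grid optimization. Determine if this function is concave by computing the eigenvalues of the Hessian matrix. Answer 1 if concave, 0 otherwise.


The Hessian of f(x,y) = -4*x^2 - 5*x*y - 6*y^2 + 7*y - 8 is:
H = [[-8, -5], [-5, -12]]
Trace = -8 - 12 = -20
Determinant = -8*-12 - (-5)^2 = 71
Discriminant = (-20)^2 - 4*71 = 116.0
Eigenvalues: lambda_1 = -15.3852, lambda_2 = -4.6148
The function is concave.

1


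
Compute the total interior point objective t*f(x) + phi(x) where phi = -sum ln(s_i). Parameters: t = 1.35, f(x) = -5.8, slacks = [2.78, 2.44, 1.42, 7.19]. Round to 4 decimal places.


Step 1: Compute log-barrier.
ln values: [1.0225, 0.892, 0.3507, 1.9727]
phi = -(1.0225 + 0.892 + 0.3507 + 1.9727) = -4.2378
Step 2: Compute augmented objective.
t*f(x) = 1.35*-5.8 = -7.83
Total = -7.83 - 4.2378 = -12.0678


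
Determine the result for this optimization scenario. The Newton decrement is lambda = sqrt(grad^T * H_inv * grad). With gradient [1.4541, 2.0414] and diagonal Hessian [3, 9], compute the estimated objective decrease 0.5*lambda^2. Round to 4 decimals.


Step 1: H is diagonal, so H^(-1) * g = [0.4847, 0.2268].
Step 2: g^T H^(-1) g = sum_i g_i^2 / H_ii
  = (1.4541)^2/3 + (2.0414)^2/9
  = 0.7048 + 0.463 = 1.1678
Step 3: Objective decrease = 0.5 * g^T H^(-1) g = 0.5839
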